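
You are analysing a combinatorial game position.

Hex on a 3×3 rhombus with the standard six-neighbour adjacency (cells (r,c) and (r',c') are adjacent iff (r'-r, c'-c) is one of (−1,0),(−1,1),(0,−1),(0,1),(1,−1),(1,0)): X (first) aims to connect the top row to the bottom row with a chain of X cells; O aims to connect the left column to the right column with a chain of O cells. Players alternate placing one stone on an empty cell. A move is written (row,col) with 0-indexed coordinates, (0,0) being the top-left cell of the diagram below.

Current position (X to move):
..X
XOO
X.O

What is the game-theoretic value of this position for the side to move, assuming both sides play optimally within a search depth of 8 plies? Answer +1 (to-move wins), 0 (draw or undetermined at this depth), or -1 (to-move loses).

ply 1, X at ..X/XOO/X.O | (0,0)=+1→X.X/XOO/X.O*; (0,1)=+1→.XX/XOO/X.O; (2,1)=+1→..X/XOO/XXO
ply 2: X.X/XOO/X.O is terminal -1 (O); from ..X/XOO/X.O depth 8

value(..X/XOO/X.O, X) = +1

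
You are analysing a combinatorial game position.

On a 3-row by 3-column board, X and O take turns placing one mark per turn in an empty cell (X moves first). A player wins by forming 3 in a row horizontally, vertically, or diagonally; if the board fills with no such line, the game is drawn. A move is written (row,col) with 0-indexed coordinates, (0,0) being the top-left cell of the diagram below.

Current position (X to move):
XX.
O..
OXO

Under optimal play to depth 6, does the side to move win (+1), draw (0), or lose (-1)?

value(XX./O../OXO, X) = +1

p1 X@[XX./O../OXO]: (0,2)[XXX/O../OXO]+1* (1,1)[XX./OX./OXO]+1 (1,2)[XX./O.X/OXO]+1
p2 O@[XXX/O../OXO] terminal -1; root [XX./O../OXO] d6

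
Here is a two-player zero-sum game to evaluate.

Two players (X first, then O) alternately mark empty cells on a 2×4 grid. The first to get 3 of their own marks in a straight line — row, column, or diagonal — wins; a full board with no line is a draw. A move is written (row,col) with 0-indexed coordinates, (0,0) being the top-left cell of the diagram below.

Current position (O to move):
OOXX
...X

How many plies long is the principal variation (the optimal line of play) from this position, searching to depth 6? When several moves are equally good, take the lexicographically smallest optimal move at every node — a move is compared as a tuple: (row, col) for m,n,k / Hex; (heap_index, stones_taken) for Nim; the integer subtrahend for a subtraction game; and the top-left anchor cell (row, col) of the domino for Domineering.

PV length from [OOXX/...X]: 3 plies

ply 1, O at OOXX/...X | (1,0)=+0→OOXX/O..X*; (1,1)=+0→OOXX/.O.X; (1,2)=+0→OOXX/..OX
ply 2, X at OOXX/O..X | (1,1)=+0→OOXX/OX.X*; (1,2)=+0→OOXX/O.XX
ply 3, O at OOXX/OX.X | (1,2)=+0→OOXX/OXOX*
ply 4: OOXX/OXOX is terminal +0 (X); from OOXX/...X depth 6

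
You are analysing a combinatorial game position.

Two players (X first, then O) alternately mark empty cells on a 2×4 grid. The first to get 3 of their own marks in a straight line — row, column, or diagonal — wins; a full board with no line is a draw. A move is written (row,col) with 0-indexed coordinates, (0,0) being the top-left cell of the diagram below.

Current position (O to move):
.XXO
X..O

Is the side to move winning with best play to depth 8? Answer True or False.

p1 O@[.XXO/X..O]: (0,0)[OXXO/X..O]+0* (1,1)[.XXO/XO.O]-1 (1,2)[.XXO/X.OO]-1
p2 X@[OXXO/X..O]: (1,1)[OXXO/XX.O]+0* (1,2)[OXXO/X.XO]+0
p3 O@[OXXO/XX.O]: (1,2)[OXXO/XXOO]+0*
p4 X@[OXXO/XXOO] terminal +0; root [.XXO/X..O] d8

O winning at [.XXO/X..O]: False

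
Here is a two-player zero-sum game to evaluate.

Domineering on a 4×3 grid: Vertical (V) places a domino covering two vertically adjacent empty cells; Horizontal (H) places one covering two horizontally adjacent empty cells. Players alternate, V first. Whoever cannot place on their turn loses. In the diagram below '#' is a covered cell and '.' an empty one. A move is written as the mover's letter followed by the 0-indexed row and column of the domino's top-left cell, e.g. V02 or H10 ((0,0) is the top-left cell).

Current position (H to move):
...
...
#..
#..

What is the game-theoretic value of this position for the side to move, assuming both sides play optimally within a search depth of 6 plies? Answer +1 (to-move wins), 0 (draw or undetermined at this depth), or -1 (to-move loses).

ply 1, H at .../.../#../#.. | H00=-1→##./.../#../#..*; H01=-1→.##/.../#../#..; H10=-1→.../##./#../#..; H11=-1→.../.##/#../#..; H21=-1→.../.../###/#..; H31=-1→.../.../#../###
ply 2, V at ##./.../#../#.. | V02=-1→###/..#/#../#..; V11=+1→##./.#./##./#..*; V12=+1→##./..#/#.#/#..; V21=+1→##./.../##./##.; V22=+1→##./.../#.#/#.#
ply 3, H at ##./.#./##./#.. | H31=-1→##./.#./##./###*
ply 4, V at ##./.#./##./### | V02=+1→###/.##/##./###*; V12=+1→##./.##/###/###
ply 5: ###/.##/##./### is terminal -1 (H); from .../.../#../#.. depth 6

value(.../.../#../#.., H) = -1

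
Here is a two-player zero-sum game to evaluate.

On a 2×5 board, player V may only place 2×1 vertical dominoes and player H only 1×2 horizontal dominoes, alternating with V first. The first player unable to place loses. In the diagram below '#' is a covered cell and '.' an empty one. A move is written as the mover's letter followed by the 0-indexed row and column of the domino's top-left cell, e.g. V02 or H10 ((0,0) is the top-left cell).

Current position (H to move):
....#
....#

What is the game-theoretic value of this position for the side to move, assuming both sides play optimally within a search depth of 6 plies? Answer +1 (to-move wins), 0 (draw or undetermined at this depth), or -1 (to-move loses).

p1 H@[....#/....#]: H00[##..#/....#]-1 H01[.##.#/....#]+1* H02[..###/....#]-1 H10[....#/##..#]-1 H11[....#/.##.#]+1 H12[....#/..###]-1
p2 V@[.##.#/....#]: V00[###.#/#...#]-1* V03[.####/...##]-1
p3 H@[###.#/#...#]: H11[###.#/###.#]-1 H12[###.#/#.###]+1*
p4 V@[###.#/#.###] terminal -1; root [....#/....#] d6

value(....#/....#, H) = +1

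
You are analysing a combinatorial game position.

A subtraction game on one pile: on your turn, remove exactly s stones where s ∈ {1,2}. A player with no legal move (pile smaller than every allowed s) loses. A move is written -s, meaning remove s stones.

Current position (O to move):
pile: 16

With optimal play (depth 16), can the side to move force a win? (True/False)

p1 O@[16]: -1[15]+1* -2[14]-1
p2 X@[15]: -1[14]-1* -2[13]-1
p3 O@[14]: -1[13]-1 -2[12]+1*
p4 X@[12]: -1[11]-1* -2[10]-1
p5 O@[11]: -1[10]-1 -2[9]+1*
p6 X@[9]: -1[8]-1* -2[7]-1
p7 O@[8]: -1[7]-1 -2[6]+1*
p8 X@[6]: -1[5]-1* -2[4]-1
p9 O@[5]: -1[4]-1 -2[3]+1*
p10 X@[3]: -1[2]-1* -2[1]-1
p11 O@[2]: -1[1]-1 -2[0]+1*
p12 X@[0] terminal -1; root [16] d16

O winning at [16]: True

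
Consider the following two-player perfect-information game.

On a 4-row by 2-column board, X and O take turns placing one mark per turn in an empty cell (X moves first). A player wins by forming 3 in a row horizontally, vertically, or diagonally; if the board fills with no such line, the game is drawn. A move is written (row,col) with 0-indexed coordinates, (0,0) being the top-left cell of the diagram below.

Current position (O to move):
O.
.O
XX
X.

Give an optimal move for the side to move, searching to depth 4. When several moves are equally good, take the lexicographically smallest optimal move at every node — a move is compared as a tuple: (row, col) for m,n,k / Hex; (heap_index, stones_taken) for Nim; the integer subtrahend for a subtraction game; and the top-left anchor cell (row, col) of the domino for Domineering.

p1 O@[O./.O/XX/X.]: (0,1)[OO/.O/XX/X.]-1 (1,0)[O./OO/XX/X.]+0* (3,1)[O./.O/XX/XO]-1
p2 X@[O./OO/XX/X.]: (0,1)[OX/OO/XX/X.]+0* (3,1)[O./OO/XX/XX]+0
p3 O@[OX/OO/XX/X.]: (3,1)[OX/OO/XX/XO]+0*
p4 X@[OX/OO/XX/XO] terminal +0; root [O./.O/XX/X.] d4

O's best at [O./.O/XX/X.]: (1,0)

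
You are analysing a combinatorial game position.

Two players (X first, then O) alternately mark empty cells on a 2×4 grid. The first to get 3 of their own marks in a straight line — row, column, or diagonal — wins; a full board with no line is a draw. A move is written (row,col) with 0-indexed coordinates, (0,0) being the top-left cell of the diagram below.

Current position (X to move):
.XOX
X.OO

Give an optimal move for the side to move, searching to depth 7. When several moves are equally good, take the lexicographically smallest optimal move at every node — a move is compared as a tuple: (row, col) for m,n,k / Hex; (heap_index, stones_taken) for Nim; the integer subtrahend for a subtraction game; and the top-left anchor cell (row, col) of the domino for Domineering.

X's best at [.XOX/X.OO]: (1,1)

[.XOX/X.OO] X move#1: (0,0):-1/XXOX/X.OO, (1,1):+0/.XOX/XXOO*
[.XOX/XXOO] O move#2: (0,0):+0/OXOX/XXOO*
[OXOX/XXOO] end (terminal +0, X#3); searched .XOX/X.OO to 7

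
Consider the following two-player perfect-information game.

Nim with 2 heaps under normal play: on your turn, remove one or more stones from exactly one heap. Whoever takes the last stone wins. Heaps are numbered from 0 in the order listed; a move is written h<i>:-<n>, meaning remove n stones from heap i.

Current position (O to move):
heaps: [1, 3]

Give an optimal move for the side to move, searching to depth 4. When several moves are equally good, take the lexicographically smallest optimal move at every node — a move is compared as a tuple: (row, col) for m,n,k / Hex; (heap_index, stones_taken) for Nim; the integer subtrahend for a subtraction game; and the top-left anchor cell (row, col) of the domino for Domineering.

O's best at [(1,3)]: h1:-2

ply 1, O at (1,3) | h0:-1=-1→(0,3); h1:-1=-1→(1,2); h1:-2=+1→(1,1)*; h1:-3=-1→(1,0)
ply 2, X at (1,1) | h0:-1=-1→(0,1)*; h1:-1=-1→(1,0)
ply 3, O at (0,1) | h1:-1=+1→(0,0)*
ply 4: (0,0) is terminal -1 (X); from (1,3) depth 4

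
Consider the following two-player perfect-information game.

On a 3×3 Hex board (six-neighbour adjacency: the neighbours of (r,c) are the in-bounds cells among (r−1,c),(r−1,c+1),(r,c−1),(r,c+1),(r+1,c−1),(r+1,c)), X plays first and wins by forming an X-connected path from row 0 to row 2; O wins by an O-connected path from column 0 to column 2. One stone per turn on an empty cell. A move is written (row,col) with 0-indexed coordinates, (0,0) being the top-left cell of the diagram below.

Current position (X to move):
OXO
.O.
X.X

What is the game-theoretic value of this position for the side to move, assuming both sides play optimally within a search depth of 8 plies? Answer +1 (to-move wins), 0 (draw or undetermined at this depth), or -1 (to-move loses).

ply 1, X at OXO/.O./X.X | (1,0)=+1→OXO/XO./X.X*; (1,2)=-1→OXO/.OX/X.X; (2,1)=-1→OXO/.O./XXX
ply 2: OXO/XO./X.X is terminal -1 (O); from OXO/.O./X.X depth 8

value(OXO/.O./X.X, X) = +1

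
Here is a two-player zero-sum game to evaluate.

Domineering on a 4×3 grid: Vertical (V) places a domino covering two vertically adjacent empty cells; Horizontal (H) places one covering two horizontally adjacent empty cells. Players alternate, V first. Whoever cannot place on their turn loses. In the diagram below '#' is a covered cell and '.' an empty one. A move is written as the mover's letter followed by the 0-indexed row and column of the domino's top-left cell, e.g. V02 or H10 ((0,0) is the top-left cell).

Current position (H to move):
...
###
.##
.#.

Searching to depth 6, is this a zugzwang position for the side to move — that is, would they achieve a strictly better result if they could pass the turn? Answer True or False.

zugzwang(.../###/.##/.#., H) = True

p1 H@[.../###/.##/.#.]: H00[##./###/.##/.#.]-1* H01[.##/###/.##/.#.]-1
p2 V@[##./###/.##/.#.]: V20[##./###/###/##.]+1*
p3 H@[##./###/###/##.] terminal -1; root [.../###/.##/.#.] d6
suppose H passes — search the same position with V to move:
pass> p1 V@[.../###/.##/.#.]: V20[.../###/###/##.]-1*
pass> p2 H@[.../###/###/##.]: H00[##./###/###/##.]+1* H01[.##/###/###/##.]+1
pass> p3 V@[##./###/###/##.] terminal -1; root [.../###/.##/.#.] d6
for H: play -1, pass +1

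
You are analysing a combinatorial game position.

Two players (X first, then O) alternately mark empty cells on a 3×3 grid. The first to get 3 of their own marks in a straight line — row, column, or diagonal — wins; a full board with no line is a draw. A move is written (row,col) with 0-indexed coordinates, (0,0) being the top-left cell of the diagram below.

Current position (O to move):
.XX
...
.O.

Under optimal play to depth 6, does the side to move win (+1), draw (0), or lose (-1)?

value(.XX/.../.O., O) = 0

p1 O@[.XX/.../.O.]: (0,0)[OXX/.../.O.]+0* (1,0)[.XX/O../.O.]-1 (1,1)[.XX/.O./.O.]-1 (1,2)[.XX/..O/.O.]-1 (2,0)[.XX/.../OO.]-1 (2,2)[.XX/.../.OO]-1
p2 X@[OXX/.../.O.]: (1,0)[OXX/X../.O.]-1 (1,1)[OXX/.X./.O.]-1 (1,2)[OXX/..X/.O.]-1 (2,0)[OXX/.../XO.]+0* (2,2)[OXX/.../.OX]+0
p3 O@[OXX/.../XO.]: (1,0)[OXX/O../XO.]-1 (1,1)[OXX/.O./XO.]+0* (1,2)[OXX/..O/XO.]-1 (2,2)[OXX/.../XOO]-1
p4 X@[OXX/.O./XO.]: (1,0)[OXX/XO./XO.]-1 (1,2)[OXX/.OX/XO.]-1 (2,2)[OXX/.O./XOX]+0*
p5 O@[OXX/.O./XOX]: (1,0)[OXX/OO./XOX]-1 (1,2)[OXX/.OO/XOX]+0*
p6 X@[OXX/.OO/XOX]: (1,0)[OXX/XOO/XOX]+0*
p7 O@[OXX/XOO/XOX] terminal +0; root [.XX/.../.O.] d6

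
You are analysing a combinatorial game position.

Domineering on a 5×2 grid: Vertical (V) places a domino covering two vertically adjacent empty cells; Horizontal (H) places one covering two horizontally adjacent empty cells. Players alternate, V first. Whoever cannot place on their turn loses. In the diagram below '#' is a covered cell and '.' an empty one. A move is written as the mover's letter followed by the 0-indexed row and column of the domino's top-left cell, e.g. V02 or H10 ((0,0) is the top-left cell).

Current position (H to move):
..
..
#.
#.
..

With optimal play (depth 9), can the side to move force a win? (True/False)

H winning at [../../#./#./..]: True

p1 H@[../../#./#./..]: H00[##/../#./#./..]+1* H10[../##/#./#./..]+1 H40[../../#./#./##]-1
p2 V@[##/../#./#./..]: V11[##/.#/##/#./..]-1* V21[##/../##/##/..]-1 V31[##/../#./##/.#]-1
p3 H@[##/.#/##/#./..]: H40[##/.#/##/#./##]+1*
p4 V@[##/.#/##/#./##] terminal -1; root [../../#./#./..] d9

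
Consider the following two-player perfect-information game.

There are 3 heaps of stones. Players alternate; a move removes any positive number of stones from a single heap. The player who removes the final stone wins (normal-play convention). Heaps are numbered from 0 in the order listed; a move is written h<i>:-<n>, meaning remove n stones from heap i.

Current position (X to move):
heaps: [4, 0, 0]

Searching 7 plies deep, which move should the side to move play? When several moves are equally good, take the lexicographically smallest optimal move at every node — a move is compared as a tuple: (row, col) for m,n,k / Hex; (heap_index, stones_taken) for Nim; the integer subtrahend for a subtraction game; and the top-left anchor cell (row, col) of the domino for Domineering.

X's best at [(4,0,0)]: h0:-4

ply 1, X at (4,0,0) | h0:-1=-1→(3,0,0); h0:-2=-1→(2,0,0); h0:-3=-1→(1,0,0); h0:-4=+1→(0,0,0)*
ply 2: (0,0,0) is terminal -1 (O); from (4,0,0) depth 7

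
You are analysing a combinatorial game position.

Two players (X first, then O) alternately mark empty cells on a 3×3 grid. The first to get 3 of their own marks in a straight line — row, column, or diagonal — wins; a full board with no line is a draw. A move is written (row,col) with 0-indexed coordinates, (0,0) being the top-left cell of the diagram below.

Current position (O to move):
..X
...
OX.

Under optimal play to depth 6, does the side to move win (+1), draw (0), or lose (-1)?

ply 1, O at ..X/.../OX. | (0,0)=+0→O.X/.../OX.*; (0,1)=+0→.OX/.../OX.; (1,0)=-1→..X/O../OX.; (1,1)=+0→..X/.O./OX.; (1,2)=-1→..X/..O/OX.; (2,2)=-1→..X/.../OXO
ply 2, X at O.X/.../OX. | (0,1)=-1→OXX/.../OX.; (1,0)=+0→O.X/X../OX.*; (1,1)=-1→O.X/.X./OX.; (1,2)=-1→O.X/..X/OX.; (2,2)=-1→O.X/.../OXX
ply 3, O at O.X/X../OX. | (0,1)=-1→OOX/X../OX.; (1,1)=+0→O.X/XO./OX.*; (1,2)=+0→O.X/X.O/OX.; (2,2)=-1→O.X/X../OXO
ply 4, X at O.X/XO./OX. | (0,1)=-1→OXX/XO./OX.; (1,2)=-1→O.X/XOX/OX.; (2,2)=+0→O.X/XO./OXX*
ply 5, O at O.X/XO./OXX | (0,1)=-1→OOX/XO./OXX; (1,2)=+0→O.X/XOO/OXX*
ply 6, X at O.X/XOO/OXX | (0,1)=+0→OXX/XOO/OXX*
ply 7: OXX/XOO/OXX is terminal +0 (O); from ..X/.../OX. depth 6

value(..X/.../OX., O) = 0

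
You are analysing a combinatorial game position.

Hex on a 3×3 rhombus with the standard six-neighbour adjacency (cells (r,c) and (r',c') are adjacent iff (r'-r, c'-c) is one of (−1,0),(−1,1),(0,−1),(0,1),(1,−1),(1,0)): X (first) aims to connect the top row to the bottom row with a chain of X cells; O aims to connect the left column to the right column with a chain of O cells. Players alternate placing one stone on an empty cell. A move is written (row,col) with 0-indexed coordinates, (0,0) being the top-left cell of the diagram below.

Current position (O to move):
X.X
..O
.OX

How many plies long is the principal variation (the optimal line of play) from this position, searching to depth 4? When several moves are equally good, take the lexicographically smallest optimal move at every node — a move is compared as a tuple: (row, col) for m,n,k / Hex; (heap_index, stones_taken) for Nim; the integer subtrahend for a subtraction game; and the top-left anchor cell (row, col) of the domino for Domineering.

PV length from [X.X/..O/.OX]: 3 plies

ply 1, O at X.X/..O/.OX | (0,1)=-1→XOX/..O/.OX; (1,0)=+1→X.X/O.O/.OX*; (1,1)=+1→X.X/.OO/.OX; (2,0)=+1→X.X/..O/OOX
ply 2, X at X.X/O.O/.OX | (0,1)=-1→XXX/O.O/.OX*; (1,1)=-1→X.X/OXO/.OX; (2,0)=-1→X.X/O.O/XOX
ply 3, O at XXX/O.O/.OX | (1,1)=+1→XXX/OOO/.OX*; (2,0)=+1→XXX/O.O/OOX
ply 4: XXX/OOO/.OX is terminal -1 (X); from X.X/..O/.OX depth 4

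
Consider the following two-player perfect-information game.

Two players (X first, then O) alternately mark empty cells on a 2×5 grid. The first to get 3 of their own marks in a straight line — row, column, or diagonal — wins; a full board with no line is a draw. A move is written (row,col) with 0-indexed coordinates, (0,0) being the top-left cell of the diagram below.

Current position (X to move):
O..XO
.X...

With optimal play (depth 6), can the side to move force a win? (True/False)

X winning at [O..XO/.X...]: True

p1 X@[O..XO/.X...]: (0,1)[OX.XO/.X...]+1* (0,2)[O.XXO/.X...]+1 (1,0)[O..XO/XX...]+0 (1,2)[O..XO/.XX..]+1 (1,3)[O..XO/.X.X.]+0 (1,4)[O..XO/.X..X]+0
p2 O@[OX.XO/.X...]: (0,2)[OXOXO/.X...]-1* (1,0)[OX.XO/OX...]-1 (1,2)[OX.XO/.XO..]-1 (1,3)[OX.XO/.X.O.]-1 (1,4)[OX.XO/.X..O]-1
p3 X@[OXOXO/.X...]: (1,0)[OXOXO/XX...]+0 (1,2)[OXOXO/.XX..]+1* (1,3)[OXOXO/.X.X.]+0 (1,4)[OXOXO/.X..X]+0
p4 O@[OXOXO/.XX..]: (1,0)[OXOXO/OXX..]-1* (1,3)[OXOXO/.XXO.]-1 (1,4)[OXOXO/.XX.O]-1
p5 X@[OXOXO/OXX..]: (1,3)[OXOXO/OXXX.]+1* (1,4)[OXOXO/OXX.X]+0
p6 O@[OXOXO/OXXX.] terminal -1; root [O..XO/.X...] d6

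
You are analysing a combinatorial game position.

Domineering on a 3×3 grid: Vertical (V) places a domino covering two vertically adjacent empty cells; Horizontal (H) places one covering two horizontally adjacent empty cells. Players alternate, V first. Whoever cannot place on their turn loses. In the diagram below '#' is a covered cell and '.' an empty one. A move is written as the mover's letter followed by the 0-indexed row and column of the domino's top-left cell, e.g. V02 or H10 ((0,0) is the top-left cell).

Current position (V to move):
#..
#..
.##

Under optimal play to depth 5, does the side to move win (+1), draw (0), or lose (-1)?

p1 V@[#../#../.##]: V01[##./##./.##]+1* V02[#.#/#.#/.##]+1
p2 H@[##./##./.##] terminal -1; root [#../#../.##] d5

value(#../#../.##, V) = +1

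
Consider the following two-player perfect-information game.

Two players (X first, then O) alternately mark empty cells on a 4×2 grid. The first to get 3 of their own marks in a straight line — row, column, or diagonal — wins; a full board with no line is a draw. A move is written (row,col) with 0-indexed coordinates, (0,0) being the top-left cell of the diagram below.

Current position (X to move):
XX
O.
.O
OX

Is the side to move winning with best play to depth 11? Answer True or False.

X winning at [XX/O./.O/OX]: False

ply 1, X at XX/O./.O/OX | (1,1)=-1→XX/OX/.O/OX; (2,0)=+0→XX/O./XO/OX*
ply 2, O at XX/O./XO/OX | (1,1)=+0→XX/OO/XO/OX*
ply 3: XX/OO/XO/OX is terminal +0 (X); from XX/O./.O/OX depth 11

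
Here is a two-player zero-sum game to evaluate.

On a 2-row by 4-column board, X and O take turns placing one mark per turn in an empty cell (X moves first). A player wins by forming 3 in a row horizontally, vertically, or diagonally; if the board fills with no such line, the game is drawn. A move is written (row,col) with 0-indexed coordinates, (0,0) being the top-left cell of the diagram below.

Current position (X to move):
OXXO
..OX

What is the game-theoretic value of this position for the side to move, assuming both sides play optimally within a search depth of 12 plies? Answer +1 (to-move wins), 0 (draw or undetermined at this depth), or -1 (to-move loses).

ply 1, X at OXXO/..OX | (1,0)=+0→OXXO/X.OX*; (1,1)=+0→OXXO/.XOX
ply 2, O at OXXO/X.OX | (1,1)=+0→OXXO/XOOX*
ply 3: OXXO/XOOX is terminal +0 (X); from OXXO/..OX depth 12

value(OXXO/..OX, X) = 0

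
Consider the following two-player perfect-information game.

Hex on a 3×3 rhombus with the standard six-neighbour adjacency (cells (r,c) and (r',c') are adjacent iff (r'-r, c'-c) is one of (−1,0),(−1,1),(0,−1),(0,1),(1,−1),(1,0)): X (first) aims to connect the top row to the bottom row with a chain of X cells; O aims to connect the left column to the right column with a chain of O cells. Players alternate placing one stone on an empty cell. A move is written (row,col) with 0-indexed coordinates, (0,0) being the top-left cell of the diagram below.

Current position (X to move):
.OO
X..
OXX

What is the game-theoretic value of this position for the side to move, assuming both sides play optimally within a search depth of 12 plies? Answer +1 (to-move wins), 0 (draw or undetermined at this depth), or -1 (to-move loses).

value(.OO/X../OXX, X) = -1

[.OO/X../OXX] X move#1: (0,0):-1/XOO/X../OXX*, (1,1):-1/.OO/XX./OXX, (1,2):-1/.OO/X.X/OXX
[XOO/X../OXX] O move#2: (1,1):+1/XOO/XO./OXX*, (1,2):-1/XOO/X.O/OXX
[XOO/XO./OXX] end (terminal -1, X#3); searched .OO/X../OXX to 12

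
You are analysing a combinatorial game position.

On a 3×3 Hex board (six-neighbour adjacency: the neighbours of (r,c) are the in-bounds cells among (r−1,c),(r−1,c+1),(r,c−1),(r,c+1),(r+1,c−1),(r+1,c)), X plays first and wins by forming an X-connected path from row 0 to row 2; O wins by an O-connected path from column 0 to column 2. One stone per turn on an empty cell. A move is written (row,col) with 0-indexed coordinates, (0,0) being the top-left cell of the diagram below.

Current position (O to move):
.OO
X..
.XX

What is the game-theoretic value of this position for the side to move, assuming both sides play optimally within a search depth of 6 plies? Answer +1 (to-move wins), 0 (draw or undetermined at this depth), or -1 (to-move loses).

value(.OO/X../.XX, O) = +1

[.OO/X../.XX] O move#1: (0,0):+1/OOO/X../.XX*, (1,1):+1/.OO/XO./.XX, (1,2):-1/.OO/X.O/.XX, (2,0):+1/.OO/X../OXX
[OOO/X../.XX] end (terminal -1, X#2); searched .OO/X../.XX to 6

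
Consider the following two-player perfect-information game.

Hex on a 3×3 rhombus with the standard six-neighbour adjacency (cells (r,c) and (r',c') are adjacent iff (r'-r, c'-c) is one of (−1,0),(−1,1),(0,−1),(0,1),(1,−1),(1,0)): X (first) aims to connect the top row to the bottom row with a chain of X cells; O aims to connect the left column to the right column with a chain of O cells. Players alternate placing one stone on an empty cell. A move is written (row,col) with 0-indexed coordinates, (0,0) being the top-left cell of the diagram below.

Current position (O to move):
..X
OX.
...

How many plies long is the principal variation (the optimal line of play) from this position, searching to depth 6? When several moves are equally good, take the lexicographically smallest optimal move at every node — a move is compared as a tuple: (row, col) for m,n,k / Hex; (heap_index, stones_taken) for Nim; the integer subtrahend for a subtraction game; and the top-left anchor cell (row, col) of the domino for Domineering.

PV length from [..X/OX./...]: 4 plies

p1 O@[..X/OX./...]: (0,0)[O.X/OX./...]-1* (0,1)[.OX/OX./...]-1 (1,2)[..X/OXO/...]-1 (2,0)[..X/OX./O..]-1 (2,1)[..X/OX./.O.]-1 (2,2)[..X/OX./..O]-1
p2 X@[O.X/OX./...]: (0,1)[OXX/OX./...]+1* (1,2)[O.X/OXX/...]+1 (2,0)[O.X/OX./X..]+1 (2,1)[O.X/OX./.X.]+1 (2,2)[O.X/OX./..X]+1
p3 O@[OXX/OX./...]: (1,2)[OXX/OXO/...]-1* (2,0)[OXX/OX./O..]-1 (2,1)[OXX/OX./.O.]-1 (2,2)[OXX/OX./..O]-1
p4 X@[OXX/OXO/...]: (2,0)[OXX/OXO/X..]+1* (2,1)[OXX/OXO/.X.]+1 (2,2)[OXX/OXO/..X]+1
p5 O@[OXX/OXO/X..] terminal -1; root [..X/OX./...] d6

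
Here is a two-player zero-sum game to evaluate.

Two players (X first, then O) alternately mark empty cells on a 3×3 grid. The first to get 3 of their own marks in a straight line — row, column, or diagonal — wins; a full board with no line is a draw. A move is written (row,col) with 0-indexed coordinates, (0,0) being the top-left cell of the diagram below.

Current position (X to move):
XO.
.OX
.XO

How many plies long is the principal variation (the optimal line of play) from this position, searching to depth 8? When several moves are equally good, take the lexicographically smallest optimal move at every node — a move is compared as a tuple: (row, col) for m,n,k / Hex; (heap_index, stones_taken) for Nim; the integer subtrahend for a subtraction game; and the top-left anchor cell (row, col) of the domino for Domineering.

p1 X@[XO./.OX/.XO]: (0,2)[XOX/.OX/.XO]+0* (1,0)[XO./XOX/.XO]+0 (2,0)[XO./.OX/XXO]+0
p2 O@[XOX/.OX/.XO]: (1,0)[XOX/OOX/.XO]+0* (2,0)[XOX/.OX/OXO]+0
p3 X@[XOX/OOX/.XO]: (2,0)[XOX/OOX/XXO]+0*
p4 O@[XOX/OOX/XXO] terminal +0; root [XO./.OX/.XO] d8

PV length from [XO./.OX/.XO]: 3 plies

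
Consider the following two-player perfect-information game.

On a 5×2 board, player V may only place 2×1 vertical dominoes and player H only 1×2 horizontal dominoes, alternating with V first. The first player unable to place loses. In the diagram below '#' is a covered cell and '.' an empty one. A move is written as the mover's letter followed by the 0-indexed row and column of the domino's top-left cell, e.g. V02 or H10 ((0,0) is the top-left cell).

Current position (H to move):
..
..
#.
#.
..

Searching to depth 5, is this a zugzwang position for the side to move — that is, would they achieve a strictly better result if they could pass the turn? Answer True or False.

zugzwang(../../#./#./.., H) = False

p1 H@[../../#./#./..]: H00[##/../#./#./..]+1* H10[../##/#./#./..]+1 H40[../../#./#./##]-1
p2 V@[##/../#./#./..]: V11[##/.#/##/#./..]-1* V21[##/../##/##/..]-1 V31[##/../#./##/.#]-1
p3 H@[##/.#/##/#./..]: H40[##/.#/##/#./##]+1*
p4 V@[##/.#/##/#./##] terminal -1; root [../../#./#./..] d5
pass branch (V moves first from the same position):
  | p1 V@[../../#./#./..]: V00[#./#./#./#./..]+1* V01[.#/.#/#./#./..]+1 V11[../.#/##/#./..]+1 V21[../../##/##/..]-1 V31[../../#./##/.#]-1
  | p2 H@[#./#./#./#./..]: H40[#./#./#./#./##]-1*
  | p3 V@[#./#./#./#./##]: V01[##/##/#./#./##]+1* V11[#./##/##/#./##]+1 V21[#./#./##/##/##]+1
  | p4 H@[##/##/#./#./##] terminal -1; root [../../#./#./..] d5
H moving scores +1; H passing scores -1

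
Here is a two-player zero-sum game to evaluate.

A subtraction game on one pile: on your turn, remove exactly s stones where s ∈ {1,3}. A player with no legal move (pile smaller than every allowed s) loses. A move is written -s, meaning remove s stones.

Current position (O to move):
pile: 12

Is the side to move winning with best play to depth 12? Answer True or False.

O winning at [12]: False

[12] O move#1: -1:-1/11*, -3:-1/9
[11] X move#2: -1:+1/10*, -3:+1/8
[10] O move#3: -1:-1/9*, -3:-1/7
[9] X move#4: -1:+1/8*, -3:+1/6
[8] O move#5: -1:-1/7*, -3:-1/5
[7] X move#6: -1:+1/6*, -3:+1/4
[6] O move#7: -1:-1/5*, -3:-1/3
[5] X move#8: -1:+1/4*, -3:+1/2
[4] O move#9: -1:-1/3*, -3:-1/1
[3] X move#10: -1:+1/2*, -3:+1/0
[2] O move#11: -1:-1/1*
[1] X move#12: -1:+1/0*
[0] end (terminal -1, O#13); searched 12 to 12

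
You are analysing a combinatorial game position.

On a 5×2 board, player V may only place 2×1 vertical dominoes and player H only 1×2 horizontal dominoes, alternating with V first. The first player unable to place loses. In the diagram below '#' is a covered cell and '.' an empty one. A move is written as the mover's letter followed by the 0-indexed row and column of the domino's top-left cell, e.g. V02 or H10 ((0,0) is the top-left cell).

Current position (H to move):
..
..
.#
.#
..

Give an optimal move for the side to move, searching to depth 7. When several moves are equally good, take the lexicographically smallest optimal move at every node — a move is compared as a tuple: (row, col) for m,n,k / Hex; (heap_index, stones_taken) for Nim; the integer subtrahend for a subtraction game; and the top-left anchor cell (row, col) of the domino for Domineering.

H's best at [../../.#/.#/..]: H00

p1 H@[../../.#/.#/..]: H00[##/../.#/.#/..]+1* H10[../##/.#/.#/..]+1 H40[../../.#/.#/##]-1
p2 V@[##/../.#/.#/..]: V10[##/#./##/.#/..]-1* V20[##/../##/##/..]-1 V30[##/../.#/##/#.]-1
p3 H@[##/#./##/.#/..]: H40[##/#./##/.#/##]+1*
p4 V@[##/#./##/.#/##] terminal -1; root [../../.#/.#/..] d7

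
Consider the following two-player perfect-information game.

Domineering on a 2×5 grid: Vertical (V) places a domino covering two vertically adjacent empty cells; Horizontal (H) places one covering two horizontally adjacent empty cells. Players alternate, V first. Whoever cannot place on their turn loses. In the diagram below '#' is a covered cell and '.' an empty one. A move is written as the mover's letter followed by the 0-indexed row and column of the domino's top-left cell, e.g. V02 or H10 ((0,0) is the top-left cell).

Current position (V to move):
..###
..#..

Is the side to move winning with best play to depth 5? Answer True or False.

V winning at [..###/..#..]: True

p1 V@[..###/..#..]: V00[#.###/#.#..]+1* V01[.####/.##..]+1
p2 H@[#.###/#.#..]: H13[#.###/#.###]-1*
p3 V@[#.###/#.###]: V01[#####/#####]+1*
p4 H@[#####/#####] terminal -1; root [..###/..#..] d5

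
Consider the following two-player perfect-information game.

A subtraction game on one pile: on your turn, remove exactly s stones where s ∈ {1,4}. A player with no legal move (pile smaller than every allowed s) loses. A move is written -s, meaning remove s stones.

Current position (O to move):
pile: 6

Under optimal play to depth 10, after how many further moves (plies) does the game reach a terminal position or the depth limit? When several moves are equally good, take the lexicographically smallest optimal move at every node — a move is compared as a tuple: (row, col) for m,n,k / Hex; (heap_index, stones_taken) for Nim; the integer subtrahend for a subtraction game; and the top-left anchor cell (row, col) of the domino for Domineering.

[6] O move#1: -1:+1/5*, -4:+1/2
[5] X move#2: -1:-1/4*, -4:-1/1
[4] O move#3: -1:-1/3, -4:+1/0*
[0] end (terminal -1, X#4); searched 6 to 10

PV length from [6]: 3 plies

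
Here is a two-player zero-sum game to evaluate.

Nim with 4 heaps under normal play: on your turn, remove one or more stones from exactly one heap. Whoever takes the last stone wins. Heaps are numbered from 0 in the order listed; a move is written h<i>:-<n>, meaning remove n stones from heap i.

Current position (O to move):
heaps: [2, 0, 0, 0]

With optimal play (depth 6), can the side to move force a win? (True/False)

p1 O@[(2,0,0,0)]: h0:-1[(1,0,0,0)]-1 h0:-2[(0,0,0,0)]+1*
p2 X@[(0,0,0,0)] terminal -1; root [(2,0,0,0)] d6

O winning at [(2,0,0,0)]: True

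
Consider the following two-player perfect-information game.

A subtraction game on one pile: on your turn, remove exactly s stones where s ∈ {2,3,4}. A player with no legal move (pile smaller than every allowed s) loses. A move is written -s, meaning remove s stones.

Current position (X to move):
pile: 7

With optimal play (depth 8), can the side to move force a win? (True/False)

[7] X move#1: -2:-1/5*, -3:-1/4, -4:-1/3
[5] O move#2: -2:-1/3, -3:-1/2, -4:+1/1*
[1] end (terminal -1, X#3); searched 7 to 8

X winning at [7]: False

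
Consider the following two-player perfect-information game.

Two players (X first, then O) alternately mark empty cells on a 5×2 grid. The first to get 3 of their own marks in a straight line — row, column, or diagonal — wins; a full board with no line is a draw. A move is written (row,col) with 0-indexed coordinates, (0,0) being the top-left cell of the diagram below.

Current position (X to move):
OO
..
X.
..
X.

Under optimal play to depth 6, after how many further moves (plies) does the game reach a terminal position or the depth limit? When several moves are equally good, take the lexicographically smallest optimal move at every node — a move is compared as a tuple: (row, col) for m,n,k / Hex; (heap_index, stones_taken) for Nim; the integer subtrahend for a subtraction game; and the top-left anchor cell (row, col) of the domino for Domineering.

p1 X@[OO/../X./../X.]: (1,0)[OO/X./X./../X.]+0 (1,1)[OO/.X/X./../X.]+0 (2,1)[OO/../XX/../X.]+1* (3,0)[OO/../X./X./X.]+1 (3,1)[OO/../X./.X/X.]+1 (4,1)[OO/../X./../XX]+0
p2 O@[OO/../XX/../X.]: (1,0)[OO/O./XX/../X.]-1* (1,1)[OO/.O/XX/../X.]-1 (3,0)[OO/../XX/O./X.]-1 (3,1)[OO/../XX/.O/X.]-1 (4,1)[OO/../XX/../XO]-1
p3 X@[OO/O./XX/../X.]: (1,1)[OO/OX/XX/../X.]+1* (3,0)[OO/O./XX/X./X.]+1 (3,1)[OO/O./XX/.X/X.]+1 (4,1)[OO/O./XX/../XX]+1
p4 O@[OO/OX/XX/../X.]: (3,0)[OO/OX/XX/O./X.]-1* (3,1)[OO/OX/XX/.O/X.]-1 (4,1)[OO/OX/XX/../XO]-1
p5 X@[OO/OX/XX/O./X.]: (3,1)[OO/OX/XX/OX/X.]+1* (4,1)[OO/OX/XX/O./XX]+0
p6 O@[OO/OX/XX/OX/X.] terminal -1; root [OO/../X./../X.] d6

PV length from [OO/../X./../X.]: 5 plies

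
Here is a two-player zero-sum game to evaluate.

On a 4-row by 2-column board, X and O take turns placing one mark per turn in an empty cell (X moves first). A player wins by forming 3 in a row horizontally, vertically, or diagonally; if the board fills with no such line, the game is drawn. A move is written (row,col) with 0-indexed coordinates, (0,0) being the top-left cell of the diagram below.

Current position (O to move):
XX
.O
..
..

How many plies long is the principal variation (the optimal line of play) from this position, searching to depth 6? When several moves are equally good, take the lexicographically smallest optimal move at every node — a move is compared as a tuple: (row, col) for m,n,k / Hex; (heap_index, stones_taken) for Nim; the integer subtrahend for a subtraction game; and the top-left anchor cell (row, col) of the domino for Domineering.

ply 1, O at XX/.O/../.. | (1,0)=+0→XX/OO/../..*; (2,0)=+0→XX/.O/O./..; (2,1)=+0→XX/.O/.O/..; (3,0)=+0→XX/.O/../O.; (3,1)=+0→XX/.O/../.O
ply 2, X at XX/OO/../.. | (2,0)=+0→XX/OO/X./..*; (2,1)=+0→XX/OO/.X/..; (3,0)=+0→XX/OO/../X.; (3,1)=+0→XX/OO/../.X
ply 3, O at XX/OO/X./.. | (2,1)=+0→XX/OO/XO/..*; (3,0)=+0→XX/OO/X./O.; (3,1)=+0→XX/OO/X./.O
ply 4, X at XX/OO/XO/.. | (3,0)=-1→XX/OO/XO/X.; (3,1)=+0→XX/OO/XO/.X*
ply 5, O at XX/OO/XO/.X | (3,0)=+0→XX/OO/XO/OX*
ply 6: XX/OO/XO/OX is terminal +0 (X); from XX/.O/../.. depth 6

PV length from [XX/.O/../..]: 5 plies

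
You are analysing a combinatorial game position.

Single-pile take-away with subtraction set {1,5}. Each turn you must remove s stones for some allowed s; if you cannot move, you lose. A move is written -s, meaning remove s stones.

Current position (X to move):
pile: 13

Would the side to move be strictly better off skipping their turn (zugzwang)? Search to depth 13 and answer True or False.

ply 1, X at 13 | -1=+1→12*; -5=+1→8
ply 2, O at 12 | -1=-1→11*; -5=-1→7
ply 3, X at 11 | -1=+1→10*; -5=+1→6
ply 4, O at 10 | -1=-1→9*; -5=-1→5
ply 5, X at 9 | -1=+1→8*; -5=+1→4
ply 6, O at 8 | -1=-1→7*; -5=-1→3
ply 7, X at 7 | -1=+1→6*; -5=+1→2
ply 8, O at 6 | -1=-1→5*; -5=-1→1
ply 9, X at 5 | -1=+1→4*; -5=+1→0
ply 10, O at 4 | -1=-1→3*
ply 11, X at 3 | -1=+1→2*
ply 12, O at 2 | -1=-1→1*
ply 13, X at 1 | -1=+1→0*
ply 14: 0 is terminal -1 (O); from 13 depth 13
suppose X passes — search the same position with O to move:
pass> ply 1, O at 13 | -1=+1→12*; -5=+1→8
pass> ply 2, X at 12 | -1=-1→11*; -5=-1→7
pass> ply 3, O at 11 | -1=+1→10*; -5=+1→6
pass> ply 4, X at 10 | -1=-1→9*; -5=-1→5
pass> ply 5, O at 9 | -1=+1→8*; -5=+1→4
pass> ply 6, X at 8 | -1=-1→7*; -5=-1→3
pass> ply 7, O at 7 | -1=+1→6*; -5=+1→2
pass> ply 8, X at 6 | -1=-1→5*; -5=-1→1
pass> ply 9, O at 5 | -1=+1→4*; -5=+1→0
pass> ply 10, X at 4 | -1=-1→3*
pass> ply 11, O at 3 | -1=+1→2*
pass> ply 12, X at 2 | -1=-1→1*
pass> ply 13, O at 1 | -1=+1→0*
pass> ply 14: 0 is terminal -1 (X); from 13 depth 13
for X: play +1, pass -1

zugzwang(13, X) = False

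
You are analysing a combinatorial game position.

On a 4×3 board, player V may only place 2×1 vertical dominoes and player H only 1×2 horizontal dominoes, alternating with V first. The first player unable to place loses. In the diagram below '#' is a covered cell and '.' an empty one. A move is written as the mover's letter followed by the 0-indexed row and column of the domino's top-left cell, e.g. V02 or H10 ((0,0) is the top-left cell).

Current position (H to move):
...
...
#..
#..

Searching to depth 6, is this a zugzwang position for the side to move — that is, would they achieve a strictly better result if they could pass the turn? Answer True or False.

[.../.../#../#..] H move#1: H00:-1/##./.../#../#..*, H01:-1/.##/.../#../#.., H10:-1/.../##./#../#.., H11:-1/.../.##/#../#.., H21:-1/.../.../###/#.., H31:-1/.../.../#../###
[##./.../#../#..] V move#2: V02:-1/###/..#/#../#.., V11:+1/##./.#./##./#..*, V12:+1/##./..#/#.#/#.., V21:+1/##./.../##./##., V22:+1/##./.../#.#/#.#
[##./.#./##./#..] H move#3: H31:-1/##./.#./##./###*
[##./.#./##./###] V move#4: V02:+1/###/.##/##./###*, V12:+1/##./.##/###/###
[###/.##/##./###] end (terminal -1, H#5); searched .../.../#../#.. to 6
suppose H passes — search the same position with V to move:
pass> [.../.../#../#..] V move#1: V00:+1/#../#../#../#..*, V01:+1/.#./.#./#../#.., V02:+1/..#/..#/#../#.., V11:+1/.../.#./##./#.., V12:-1/.../..#/#.#/#.., V21:+1/.../.../##./##., V22:+1/.../.../#.#/#.#
pass> [#../#../#../#..] H move#2: H01:-1/###/#../#../#..*, H11:-1/#../###/#../#.., H21:-1/#../#../###/#.., H31:-1/#../#../#../###
pass> [###/#../#../#..] V move#3: V11:+1/###/##./##./#..*, V12:+1/###/#.#/#.#/#.., V21:+1/###/#../##./##., V22:+1/###/#../#.#/#.#
pass> [###/##./##./#..] H move#4: H31:-1/###/##./##./###*
pass> [###/##./##./###] V move#5: V12:+1/###/###/###/###*
pass> [###/###/###/###] end (terminal -1, H#6); searched .../.../#../#.. to 6
for H: play -1, pass -1

zugzwang(.../.../#../#.., H) = False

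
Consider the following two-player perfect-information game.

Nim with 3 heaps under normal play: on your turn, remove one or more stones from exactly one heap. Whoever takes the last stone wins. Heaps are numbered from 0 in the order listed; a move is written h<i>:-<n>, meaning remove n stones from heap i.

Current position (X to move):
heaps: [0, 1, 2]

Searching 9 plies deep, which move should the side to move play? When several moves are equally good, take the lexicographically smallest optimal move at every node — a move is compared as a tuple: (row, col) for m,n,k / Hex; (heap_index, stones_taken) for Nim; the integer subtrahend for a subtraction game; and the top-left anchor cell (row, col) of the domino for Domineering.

X's best at [(0,1,2)]: h2:-1

ply 1, X at (0,1,2) | h1:-1=-1→(0,0,2); h2:-1=+1→(0,1,1)*; h2:-2=-1→(0,1,0)
ply 2, O at (0,1,1) | h1:-1=-1→(0,0,1)*; h2:-1=-1→(0,1,0)
ply 3, X at (0,0,1) | h2:-1=+1→(0,0,0)*
ply 4: (0,0,0) is terminal -1 (O); from (0,1,2) depth 9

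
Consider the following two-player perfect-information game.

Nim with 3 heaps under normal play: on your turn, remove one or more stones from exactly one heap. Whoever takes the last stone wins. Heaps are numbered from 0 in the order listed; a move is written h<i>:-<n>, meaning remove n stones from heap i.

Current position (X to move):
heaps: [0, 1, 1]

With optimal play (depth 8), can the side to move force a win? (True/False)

ply 1, X at (0,1,1) | h1:-1=-1→(0,0,1)*; h2:-1=-1→(0,1,0)
ply 2, O at (0,0,1) | h2:-1=+1→(0,0,0)*
ply 3: (0,0,0) is terminal -1 (X); from (0,1,1) depth 8

X winning at [(0,1,1)]: False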